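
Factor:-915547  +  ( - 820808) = - 3^1*5^1*115757^1 = - 1736355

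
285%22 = 21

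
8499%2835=2829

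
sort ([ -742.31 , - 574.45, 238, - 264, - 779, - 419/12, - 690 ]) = [  -  779, - 742.31,-690,-574.45, - 264, - 419/12, 238 ]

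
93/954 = 31/318=0.10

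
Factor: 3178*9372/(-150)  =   - 2^2*5^( - 2 ) *7^1* 11^1*71^1*227^1=- 4964036/25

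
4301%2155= 2146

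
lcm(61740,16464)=246960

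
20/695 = 4/139 = 0.03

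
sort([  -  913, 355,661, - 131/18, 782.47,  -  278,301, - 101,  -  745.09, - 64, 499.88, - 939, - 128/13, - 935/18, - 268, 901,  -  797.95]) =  [ - 939 , - 913, - 797.95 ,  -  745.09 ,  -  278, - 268 ,  -  101 ,-64, -935/18, - 128/13,-131/18, 301,355,499.88 , 661,  782.47, 901 ] 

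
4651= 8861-4210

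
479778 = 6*79963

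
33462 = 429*78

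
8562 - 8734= - 172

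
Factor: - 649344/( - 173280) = 2^2*5^( - 1)*19^ (- 1 )*89^1 = 356/95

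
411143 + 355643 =766786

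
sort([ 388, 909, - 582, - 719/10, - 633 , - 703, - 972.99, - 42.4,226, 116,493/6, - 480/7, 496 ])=[-972.99, - 703, - 633 , - 582, - 719/10, - 480/7, - 42.4, 493/6,  116,226, 388,496,909]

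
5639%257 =242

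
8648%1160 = 528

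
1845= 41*45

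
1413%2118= 1413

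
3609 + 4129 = 7738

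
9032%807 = 155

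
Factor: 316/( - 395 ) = -2^2 * 5^ ( - 1)=- 4/5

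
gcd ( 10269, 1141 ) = 1141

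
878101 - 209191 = 668910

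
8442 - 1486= 6956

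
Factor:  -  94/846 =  - 1/9 = - 3^(  -  2) 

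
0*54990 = 0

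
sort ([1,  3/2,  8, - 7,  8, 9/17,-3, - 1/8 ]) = [-7, - 3,-1/8,9/17, 1,3/2, 8, 8] 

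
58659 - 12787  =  45872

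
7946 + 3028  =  10974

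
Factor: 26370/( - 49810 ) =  - 9/17=- 3^2*17^( - 1)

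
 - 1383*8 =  - 11064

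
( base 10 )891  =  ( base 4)31323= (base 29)11l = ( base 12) 623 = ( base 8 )1573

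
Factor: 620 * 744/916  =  115320/229=2^3*3^1*5^1 * 31^2*229^(  -  1)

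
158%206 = 158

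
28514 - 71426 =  - 42912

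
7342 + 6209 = 13551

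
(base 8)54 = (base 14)32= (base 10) 44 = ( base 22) 20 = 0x2c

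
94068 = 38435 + 55633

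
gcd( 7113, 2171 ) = 1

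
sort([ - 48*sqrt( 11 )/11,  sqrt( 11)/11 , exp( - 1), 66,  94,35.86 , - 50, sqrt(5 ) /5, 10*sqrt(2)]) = [- 50 , - 48*sqrt ( 11 ) /11, sqrt(11) /11, exp ( - 1), sqrt( 5)/5, 10*sqrt(2) , 35.86,  66,94] 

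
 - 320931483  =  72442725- 393374208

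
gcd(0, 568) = 568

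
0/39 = 0 = 0.00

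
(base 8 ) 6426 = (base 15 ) ed5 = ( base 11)2576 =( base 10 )3350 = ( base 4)310112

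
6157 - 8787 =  - 2630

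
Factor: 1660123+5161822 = 6821945=5^1*13^1 * 104953^1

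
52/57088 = 13/14272 = 0.00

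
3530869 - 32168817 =-28637948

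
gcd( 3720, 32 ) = 8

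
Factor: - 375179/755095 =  - 5^( - 1)*7^1*11^(  -  1)*13729^( - 1 )*  53597^1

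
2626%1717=909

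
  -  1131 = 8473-9604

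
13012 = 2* 6506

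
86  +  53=139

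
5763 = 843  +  4920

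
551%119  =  75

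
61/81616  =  61/81616= 0.00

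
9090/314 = 4545/157=28.95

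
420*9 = 3780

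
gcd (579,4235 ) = 1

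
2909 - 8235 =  - 5326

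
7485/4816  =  1+2669/4816 = 1.55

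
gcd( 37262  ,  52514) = 62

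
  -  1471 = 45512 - 46983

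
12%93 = 12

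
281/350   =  281/350= 0.80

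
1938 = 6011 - 4073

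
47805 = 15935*3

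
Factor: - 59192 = - 2^3*7^2*151^1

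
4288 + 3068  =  7356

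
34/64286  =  17/32143 = 0.00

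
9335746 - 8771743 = 564003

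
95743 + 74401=170144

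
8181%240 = 21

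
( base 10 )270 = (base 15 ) 130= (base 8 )416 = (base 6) 1130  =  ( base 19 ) E4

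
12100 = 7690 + 4410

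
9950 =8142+1808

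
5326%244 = 202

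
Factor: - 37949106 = -2^1*3^1 * 13^1*486527^1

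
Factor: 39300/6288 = 2^( - 2) * 5^2 =25/4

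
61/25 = 61/25 = 2.44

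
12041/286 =42+29/286 =42.10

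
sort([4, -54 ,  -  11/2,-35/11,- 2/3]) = [ - 54,-11/2, - 35/11,-2/3,4 ]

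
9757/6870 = 1 + 2887/6870 = 1.42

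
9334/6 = 1555 +2/3 = 1555.67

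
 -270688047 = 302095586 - 572783633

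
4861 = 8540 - 3679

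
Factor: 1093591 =1093591^1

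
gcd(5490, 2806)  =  122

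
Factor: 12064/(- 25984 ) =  - 2^( - 2 )*7^(- 1 )*13^1 = - 13/28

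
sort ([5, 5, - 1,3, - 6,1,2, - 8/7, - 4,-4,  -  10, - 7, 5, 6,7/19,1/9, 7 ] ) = [ - 10,-7,  -  6, -4,  -  4,  -  8/7, - 1,1/9, 7/19,1, 2 , 3,5,5, 5, 6,7 ] 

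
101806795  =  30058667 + 71748128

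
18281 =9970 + 8311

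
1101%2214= 1101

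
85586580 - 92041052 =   -  6454472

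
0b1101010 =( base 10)106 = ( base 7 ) 211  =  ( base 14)78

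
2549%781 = 206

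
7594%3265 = 1064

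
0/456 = 0 = 0.00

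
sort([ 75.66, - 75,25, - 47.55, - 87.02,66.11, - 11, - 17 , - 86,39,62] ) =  [-87.02, - 86, - 75, - 47.55,-17, - 11, 25, 39, 62,66.11,75.66 ] 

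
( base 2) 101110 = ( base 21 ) 24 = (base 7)64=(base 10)46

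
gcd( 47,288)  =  1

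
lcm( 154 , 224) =2464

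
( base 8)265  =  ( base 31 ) 5Q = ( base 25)76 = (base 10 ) 181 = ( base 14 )cd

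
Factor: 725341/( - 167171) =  - 349^ ( - 1 ) *479^( - 1)*725341^1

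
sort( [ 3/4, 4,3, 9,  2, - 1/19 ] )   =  [ - 1/19,3/4, 2, 3, 4,9 ]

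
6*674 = 4044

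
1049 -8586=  - 7537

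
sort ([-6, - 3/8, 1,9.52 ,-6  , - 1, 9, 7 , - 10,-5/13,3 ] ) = [ - 10,-6, - 6,-1, - 5/13,-3/8,  1,3, 7, 9, 9.52] 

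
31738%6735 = 4798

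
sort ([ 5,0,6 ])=[0,5,6]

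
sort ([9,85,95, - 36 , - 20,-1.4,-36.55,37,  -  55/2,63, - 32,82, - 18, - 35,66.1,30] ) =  [ - 36.55,-36,-35, - 32, - 55/2, -20, - 18, - 1.4,9,30,37, 63,  66.1, 82,85, 95]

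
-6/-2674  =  3/1337  =  0.00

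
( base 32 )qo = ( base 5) 11411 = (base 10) 856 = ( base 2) 1101011000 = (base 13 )50b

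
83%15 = 8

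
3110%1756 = 1354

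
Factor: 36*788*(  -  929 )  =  -26353872 = - 2^4*3^2*197^1*929^1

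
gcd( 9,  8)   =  1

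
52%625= 52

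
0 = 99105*0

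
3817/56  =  3817/56 = 68.16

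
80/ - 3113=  - 1 + 3033/3113 = - 0.03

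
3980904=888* 4483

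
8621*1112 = 9586552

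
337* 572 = 192764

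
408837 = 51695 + 357142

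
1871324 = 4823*388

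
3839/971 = 3839/971 =3.95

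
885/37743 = 295/12581 = 0.02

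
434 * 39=16926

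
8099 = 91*89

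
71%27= 17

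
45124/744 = 11281/186 = 60.65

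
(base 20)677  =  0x9f3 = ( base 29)30O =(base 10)2547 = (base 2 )100111110011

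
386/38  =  193/19 = 10.16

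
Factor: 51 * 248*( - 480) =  - 2^8 * 3^2*5^1*17^1*31^1 =- 6071040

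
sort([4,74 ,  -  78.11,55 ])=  [ - 78.11, 4, 55,74]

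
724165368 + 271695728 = 995861096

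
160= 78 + 82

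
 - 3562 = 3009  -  6571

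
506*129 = 65274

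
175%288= 175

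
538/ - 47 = - 12 + 26/47 = - 11.45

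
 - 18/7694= - 9/3847 = - 0.00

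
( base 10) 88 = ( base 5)323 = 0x58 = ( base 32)2O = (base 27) 37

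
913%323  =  267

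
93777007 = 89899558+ 3877449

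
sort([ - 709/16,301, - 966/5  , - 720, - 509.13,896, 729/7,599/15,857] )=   [  -  720,-509.13,- 966/5, - 709/16,599/15 , 729/7, 301, 857,896]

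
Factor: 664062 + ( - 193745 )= 470317^1= 470317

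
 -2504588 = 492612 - 2997200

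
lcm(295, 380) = 22420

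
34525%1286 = 1089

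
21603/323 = 66 + 15/17 = 66.88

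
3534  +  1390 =4924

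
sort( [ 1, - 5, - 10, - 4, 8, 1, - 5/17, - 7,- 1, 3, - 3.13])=[ - 10,  -  7, - 5, - 4, - 3.13, - 1, - 5/17, 1, 1, 3,8]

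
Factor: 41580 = 2^2*  3^3*5^1*7^1*11^1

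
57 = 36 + 21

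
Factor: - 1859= -11^1*13^2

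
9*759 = 6831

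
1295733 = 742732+553001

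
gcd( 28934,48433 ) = 629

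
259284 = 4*64821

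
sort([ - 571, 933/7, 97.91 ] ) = [-571,97.91, 933/7 ]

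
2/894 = 1/447 = 0.00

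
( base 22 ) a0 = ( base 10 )220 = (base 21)aa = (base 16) dc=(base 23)9D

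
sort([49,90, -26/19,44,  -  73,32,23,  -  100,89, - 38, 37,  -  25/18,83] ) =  [- 100,-73,- 38, - 25/18,  -  26/19, 23, 32, 37, 44,49,83, 89,90]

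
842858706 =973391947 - 130533241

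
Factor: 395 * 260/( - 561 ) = -2^2* 3^( -1 )*5^2 * 11^( - 1 ) * 13^1*17^(  -  1)*79^1  =  - 102700/561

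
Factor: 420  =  2^2*3^1  *  5^1*7^1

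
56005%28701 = 27304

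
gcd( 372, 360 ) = 12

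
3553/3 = 1184 + 1/3 = 1184.33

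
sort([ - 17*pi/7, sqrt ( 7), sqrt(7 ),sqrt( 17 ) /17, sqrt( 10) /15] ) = [ - 17*pi/7, sqrt(10 )/15, sqrt( 17)/17, sqrt( 7), sqrt( 7)] 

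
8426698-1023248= 7403450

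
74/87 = 74/87 = 0.85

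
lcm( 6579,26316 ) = 26316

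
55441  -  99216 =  - 43775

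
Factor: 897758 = 2^1 *448879^1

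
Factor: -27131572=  - 2^2 * 13^1 * 31^1*16831^1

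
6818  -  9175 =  - 2357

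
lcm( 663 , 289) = 11271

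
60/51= 1 + 3/17 = 1.18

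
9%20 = 9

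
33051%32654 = 397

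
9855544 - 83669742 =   -  73814198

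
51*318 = 16218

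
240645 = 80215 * 3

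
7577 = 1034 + 6543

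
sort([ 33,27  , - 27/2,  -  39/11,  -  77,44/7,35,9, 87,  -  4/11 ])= [  -  77, - 27/2, - 39/11, - 4/11,44/7,  9,27,33, 35,87 ] 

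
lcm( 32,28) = 224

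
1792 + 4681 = 6473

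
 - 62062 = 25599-87661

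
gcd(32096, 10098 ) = 34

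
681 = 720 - 39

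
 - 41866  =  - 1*41866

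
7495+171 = 7666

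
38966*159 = 6195594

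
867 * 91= 78897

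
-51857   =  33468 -85325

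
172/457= 172/457 = 0.38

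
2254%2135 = 119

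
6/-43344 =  - 1/7224 = - 0.00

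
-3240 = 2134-5374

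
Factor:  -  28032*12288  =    -  2^19*3^2*73^1 = - 344457216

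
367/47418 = 367/47418 = 0.01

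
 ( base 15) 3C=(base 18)33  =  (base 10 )57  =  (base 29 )1S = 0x39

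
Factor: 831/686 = 2^( - 1)*3^1*7^( - 3 )*277^1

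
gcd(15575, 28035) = 3115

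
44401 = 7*6343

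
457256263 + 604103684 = 1061359947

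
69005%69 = 5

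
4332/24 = 361/2 = 180.50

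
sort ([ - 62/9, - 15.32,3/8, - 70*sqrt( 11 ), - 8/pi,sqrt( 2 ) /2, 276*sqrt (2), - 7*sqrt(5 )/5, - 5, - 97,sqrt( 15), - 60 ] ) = [ - 70*sqrt( 11 ),-97, - 60 , - 15.32, - 62/9,-5, - 7*sqrt(5)/5, - 8/pi,3/8 , sqrt( 2) /2,sqrt( 15 ),276*sqrt( 2) ]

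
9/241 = 9/241= 0.04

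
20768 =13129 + 7639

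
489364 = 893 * 548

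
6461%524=173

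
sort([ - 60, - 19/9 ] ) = [  -  60, - 19/9 ] 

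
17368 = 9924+7444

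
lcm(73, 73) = 73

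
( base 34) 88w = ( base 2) 10010101010000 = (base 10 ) 9552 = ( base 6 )112120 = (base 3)111002210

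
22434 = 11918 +10516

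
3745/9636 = 3745/9636  =  0.39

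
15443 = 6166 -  - 9277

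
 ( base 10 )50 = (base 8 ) 62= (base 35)1f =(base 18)2E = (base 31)1J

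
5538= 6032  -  494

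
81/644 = 81/644 = 0.13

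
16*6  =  96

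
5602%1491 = 1129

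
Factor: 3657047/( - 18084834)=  - 2^(-1)*3^(-2)*173^1*967^( - 1) * 1039^(-1)*21139^1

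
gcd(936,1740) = 12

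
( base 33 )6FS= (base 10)7057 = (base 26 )ABB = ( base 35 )5QM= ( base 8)15621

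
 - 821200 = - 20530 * 40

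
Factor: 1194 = 2^1*3^1*199^1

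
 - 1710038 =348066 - 2058104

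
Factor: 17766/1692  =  21/2 = 2^(-1) * 3^1 * 7^1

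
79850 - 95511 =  - 15661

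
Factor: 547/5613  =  3^(-1 )*547^1*1871^( - 1)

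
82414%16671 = 15730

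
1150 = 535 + 615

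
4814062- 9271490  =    -  4457428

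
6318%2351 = 1616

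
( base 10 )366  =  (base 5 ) 2431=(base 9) 446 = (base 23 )FL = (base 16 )16E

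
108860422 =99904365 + 8956057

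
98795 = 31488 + 67307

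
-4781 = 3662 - 8443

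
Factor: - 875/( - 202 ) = 2^(-1)*5^3*7^1*101^( - 1)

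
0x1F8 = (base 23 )LL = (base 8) 770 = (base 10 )504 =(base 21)130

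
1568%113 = 99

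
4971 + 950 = 5921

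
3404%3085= 319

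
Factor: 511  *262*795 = 106436190 = 2^1*3^1*5^1*7^1*53^1*73^1*131^1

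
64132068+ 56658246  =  120790314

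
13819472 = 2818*4904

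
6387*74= 472638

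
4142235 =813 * 5095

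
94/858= 47/429 =0.11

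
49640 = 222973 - 173333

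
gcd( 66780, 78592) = 4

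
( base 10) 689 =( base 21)1bh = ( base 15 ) 30E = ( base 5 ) 10224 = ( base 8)1261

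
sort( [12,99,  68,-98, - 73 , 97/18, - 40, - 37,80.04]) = [ - 98, - 73, - 40, - 37, 97/18, 12,68,80.04,99 ] 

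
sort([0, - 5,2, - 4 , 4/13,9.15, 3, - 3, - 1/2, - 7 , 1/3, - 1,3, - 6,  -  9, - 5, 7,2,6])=[ -9, - 7, - 6, - 5, - 5,  -  4, - 3,-1, - 1/2,0 , 4/13,1/3, 2,2,3,3,6,7, 9.15 ]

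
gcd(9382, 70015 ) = 1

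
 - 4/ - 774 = 2/387 = 0.01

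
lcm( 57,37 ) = 2109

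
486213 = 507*959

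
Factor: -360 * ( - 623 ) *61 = 13681080 = 2^3*3^2*5^1*7^1*61^1*89^1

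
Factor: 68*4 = 2^4*17^1 = 272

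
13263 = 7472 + 5791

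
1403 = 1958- 555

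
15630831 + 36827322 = 52458153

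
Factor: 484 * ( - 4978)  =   - 2409352=- 2^3* 11^2 * 19^1 * 131^1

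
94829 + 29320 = 124149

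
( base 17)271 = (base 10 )698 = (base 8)1272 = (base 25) 12n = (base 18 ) 22e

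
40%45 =40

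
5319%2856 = 2463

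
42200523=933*45231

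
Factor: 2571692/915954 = 2^1*3^ (  -  1)*13^ ( - 1)*17^1*59^1*641^1*11743^( - 1 ) = 1285846/457977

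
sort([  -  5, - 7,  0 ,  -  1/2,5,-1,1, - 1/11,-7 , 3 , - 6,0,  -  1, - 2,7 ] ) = [-7, - 7, - 6, - 5,-2,-1,-1 ,-1/2,-1/11, 0,0,1,3, 5,7 ]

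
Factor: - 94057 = -94057^1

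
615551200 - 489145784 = 126405416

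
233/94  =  233/94 = 2.48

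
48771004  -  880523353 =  - 831752349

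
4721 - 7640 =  - 2919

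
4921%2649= 2272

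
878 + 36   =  914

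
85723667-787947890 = - 702224223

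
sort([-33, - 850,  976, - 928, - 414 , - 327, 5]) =[ - 928, - 850,-414, - 327 , - 33, 5 , 976 ]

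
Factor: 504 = 2^3  *3^2 * 7^1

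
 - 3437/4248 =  - 3437/4248 =- 0.81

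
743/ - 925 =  - 743/925 = - 0.80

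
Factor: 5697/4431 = 9/7 = 3^2*7^(-1) 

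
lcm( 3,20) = 60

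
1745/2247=1745/2247= 0.78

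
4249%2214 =2035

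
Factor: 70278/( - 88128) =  - 689/864 = - 2^( - 5 )*3^( - 3 )*13^1*53^1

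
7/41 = 7/41 = 0.17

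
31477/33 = 31477/33 = 953.85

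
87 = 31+56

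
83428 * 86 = 7174808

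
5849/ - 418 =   -  14 + 3/418 = - 13.99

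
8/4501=8/4501= 0.00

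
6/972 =1/162 =0.01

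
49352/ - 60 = - 12338/15 = -822.53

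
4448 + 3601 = 8049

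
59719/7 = 8531 + 2/7 = 8531.29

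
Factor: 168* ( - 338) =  - 2^4*3^1 * 7^1 *13^2 = - 56784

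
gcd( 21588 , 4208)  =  4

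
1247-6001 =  - 4754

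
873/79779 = 291/26593 = 0.01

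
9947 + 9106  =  19053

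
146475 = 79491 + 66984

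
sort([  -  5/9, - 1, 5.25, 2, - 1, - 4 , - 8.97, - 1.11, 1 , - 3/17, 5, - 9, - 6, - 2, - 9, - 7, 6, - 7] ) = [-9, - 9, - 8.97, - 7, - 7,-6,  -  4 ,  -  2 , - 1.11, - 1, - 1, - 5/9,- 3/17 , 1,2, 5, 5.25,  6 ]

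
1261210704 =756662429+504548275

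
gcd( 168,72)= 24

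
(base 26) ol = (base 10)645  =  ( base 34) IX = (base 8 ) 1205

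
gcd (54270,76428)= 18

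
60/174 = 10/29 = 0.34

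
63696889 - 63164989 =531900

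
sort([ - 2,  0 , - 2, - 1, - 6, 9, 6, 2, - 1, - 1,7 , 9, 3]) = [ - 6, - 2, - 2, - 1, - 1,-1, 0,2,3, 6,7,9,9]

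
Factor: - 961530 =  - 2^1 *3^1 * 5^1* 32051^1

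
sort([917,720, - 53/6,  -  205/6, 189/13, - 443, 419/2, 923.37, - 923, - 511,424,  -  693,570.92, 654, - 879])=[ - 923, - 879, - 693,-511,-443,-205/6, - 53/6,189/13,  419/2,424,570.92,654,720,917,923.37 ] 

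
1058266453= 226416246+831850207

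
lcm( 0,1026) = 0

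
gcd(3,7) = 1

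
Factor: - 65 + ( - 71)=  - 136 = - 2^3* 17^1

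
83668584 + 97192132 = 180860716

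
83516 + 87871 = 171387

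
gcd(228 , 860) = 4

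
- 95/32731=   -  1 + 32636/32731 =-0.00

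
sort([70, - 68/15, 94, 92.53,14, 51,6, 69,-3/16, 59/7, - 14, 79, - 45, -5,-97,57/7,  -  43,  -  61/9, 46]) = [-97, - 45, -43, - 14,  -  61/9,  -  5,  -  68/15, - 3/16, 6,57/7,59/7,14, 46, 51,  69,70,79,92.53,  94] 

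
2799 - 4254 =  - 1455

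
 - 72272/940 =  - 77 + 27/235 = - 76.89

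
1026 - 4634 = - 3608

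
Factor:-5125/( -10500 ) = 41/84 = 2^( - 2)*3^(  -  1 )*7^(-1)*41^1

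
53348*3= 160044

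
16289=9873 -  - 6416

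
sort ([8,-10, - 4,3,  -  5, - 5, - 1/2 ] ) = [- 10, - 5, - 5, - 4 , - 1/2,  3,  8]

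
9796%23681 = 9796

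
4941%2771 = 2170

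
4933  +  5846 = 10779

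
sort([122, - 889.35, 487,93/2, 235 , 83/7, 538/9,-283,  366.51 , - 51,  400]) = [ - 889.35, - 283, - 51, 83/7,93/2, 538/9, 122 , 235, 366.51 , 400, 487]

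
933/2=466 + 1/2 = 466.50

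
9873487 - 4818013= 5055474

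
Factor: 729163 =19^1 *38377^1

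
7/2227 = 7/2227= 0.00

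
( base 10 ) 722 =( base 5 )10342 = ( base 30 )O2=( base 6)3202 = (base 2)1011010010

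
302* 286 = 86372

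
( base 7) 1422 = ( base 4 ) 20223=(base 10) 555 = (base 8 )1053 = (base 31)HS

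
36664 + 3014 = 39678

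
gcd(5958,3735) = 9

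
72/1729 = 72/1729 =0.04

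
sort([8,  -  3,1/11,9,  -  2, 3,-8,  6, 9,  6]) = [ - 8,- 3, - 2,1/11,3,6,6,8,9 , 9 ] 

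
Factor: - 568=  - 2^3*71^1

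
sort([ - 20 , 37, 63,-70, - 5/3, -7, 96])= [-70, - 20, - 7, - 5/3 , 37, 63, 96] 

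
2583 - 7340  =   - 4757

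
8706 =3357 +5349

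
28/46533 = 28/46533 = 0.00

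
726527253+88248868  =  814776121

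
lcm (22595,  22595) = 22595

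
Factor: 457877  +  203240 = 661117 = 661117^1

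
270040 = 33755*8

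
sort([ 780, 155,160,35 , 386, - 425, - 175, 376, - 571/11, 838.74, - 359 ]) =[  -  425,  -  359,  -  175,  -  571/11, 35,155, 160, 376,386, 780 , 838.74 ] 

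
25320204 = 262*96642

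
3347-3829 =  -482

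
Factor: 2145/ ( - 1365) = -11/7= -7^( - 1)*11^1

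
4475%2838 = 1637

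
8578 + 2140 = 10718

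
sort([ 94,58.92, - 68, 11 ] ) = [ - 68,  11, 58.92,94] 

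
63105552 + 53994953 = 117100505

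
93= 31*3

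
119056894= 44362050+74694844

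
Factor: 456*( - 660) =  - 2^5*3^2*5^1* 11^1*19^1 = - 300960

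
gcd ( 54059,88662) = 1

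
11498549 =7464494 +4034055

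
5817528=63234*92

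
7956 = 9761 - 1805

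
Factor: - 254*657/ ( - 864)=9271/48 = 2^( - 4)*3^( - 1) * 73^1*127^1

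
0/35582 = 0 = 0.00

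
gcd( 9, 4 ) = 1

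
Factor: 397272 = 2^3*3^1*16553^1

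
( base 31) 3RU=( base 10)3750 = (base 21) 8ac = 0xea6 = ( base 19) A77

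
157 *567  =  89019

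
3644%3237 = 407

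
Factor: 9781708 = 2^2*73^1*139^1*241^1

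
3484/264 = 13 + 13/66 =13.20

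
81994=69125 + 12869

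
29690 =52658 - 22968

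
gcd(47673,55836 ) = 9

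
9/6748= 9/6748= 0.00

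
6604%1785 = 1249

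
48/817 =48/817 = 0.06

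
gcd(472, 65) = 1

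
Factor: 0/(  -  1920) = 0 = 0^1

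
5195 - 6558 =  - 1363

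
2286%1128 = 30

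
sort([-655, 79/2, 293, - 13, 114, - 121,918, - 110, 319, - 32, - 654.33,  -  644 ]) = [ - 655, - 654.33, - 644, - 121, - 110, - 32, - 13, 79/2, 114, 293,319, 918 ] 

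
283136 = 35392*8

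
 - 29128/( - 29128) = 1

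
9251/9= 9251/9 = 1027.89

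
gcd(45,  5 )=5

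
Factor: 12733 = 7^1*17^1*107^1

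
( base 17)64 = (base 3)10221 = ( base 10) 106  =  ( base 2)1101010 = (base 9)127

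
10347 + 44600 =54947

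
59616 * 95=5663520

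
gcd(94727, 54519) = 1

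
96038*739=70972082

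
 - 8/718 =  - 4/359 = - 0.01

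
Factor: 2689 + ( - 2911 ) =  - 2^1*3^1*37^1 = - 222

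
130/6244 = 65/3122 = 0.02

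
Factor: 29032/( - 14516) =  - 2^1 = - 2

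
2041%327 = 79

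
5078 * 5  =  25390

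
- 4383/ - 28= 156 + 15/28 =156.54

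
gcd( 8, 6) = 2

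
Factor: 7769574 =2^1 * 3^3*143881^1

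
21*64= 1344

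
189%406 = 189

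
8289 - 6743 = 1546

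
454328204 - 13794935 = 440533269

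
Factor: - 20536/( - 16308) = 2^1*3^( - 3 )*17^1 = 34/27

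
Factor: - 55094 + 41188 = -13906 = -2^1*17^1*409^1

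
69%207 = 69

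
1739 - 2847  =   - 1108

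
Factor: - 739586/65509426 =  - 369793/32754713 = - 369793^1*32754713^(  -  1) 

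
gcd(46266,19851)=3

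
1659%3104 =1659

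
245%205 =40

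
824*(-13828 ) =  -11394272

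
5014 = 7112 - 2098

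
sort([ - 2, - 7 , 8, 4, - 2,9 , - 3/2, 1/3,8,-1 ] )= [ - 7, - 2 , - 2, - 3/2, - 1, 1/3 , 4,8, 8,9 ] 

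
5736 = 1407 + 4329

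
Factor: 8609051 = 11^1*782641^1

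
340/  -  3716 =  - 85/929=- 0.09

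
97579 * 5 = 487895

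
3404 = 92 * 37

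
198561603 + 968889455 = 1167451058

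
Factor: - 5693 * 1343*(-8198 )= 2^1*17^1*79^1  *4099^1 * 5693^1 = 62679440402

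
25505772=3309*7708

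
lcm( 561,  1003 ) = 33099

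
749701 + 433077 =1182778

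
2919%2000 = 919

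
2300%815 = 670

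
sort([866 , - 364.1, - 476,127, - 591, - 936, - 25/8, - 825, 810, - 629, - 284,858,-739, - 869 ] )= [ - 936, - 869,  -  825, - 739 , - 629, - 591, - 476,-364.1, - 284, - 25/8,  127,810,858,866 ] 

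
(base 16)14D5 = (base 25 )8D8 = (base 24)965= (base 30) 5rn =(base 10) 5333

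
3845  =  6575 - 2730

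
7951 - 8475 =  - 524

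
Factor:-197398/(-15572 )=431/34 = 2^(-1 ) * 17^ ( - 1 )*431^1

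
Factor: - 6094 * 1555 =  - 9476170 = -  2^1*5^1*11^1*277^1 *311^1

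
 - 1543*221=-341003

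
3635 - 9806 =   -  6171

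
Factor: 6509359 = 47^1*138497^1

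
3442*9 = 30978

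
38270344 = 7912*4837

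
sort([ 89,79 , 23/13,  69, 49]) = [ 23/13 , 49, 69, 79,89] 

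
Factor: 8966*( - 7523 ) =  - 2^1*4483^1*7523^1=- 67451218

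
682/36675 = 682/36675 = 0.02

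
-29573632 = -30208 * 979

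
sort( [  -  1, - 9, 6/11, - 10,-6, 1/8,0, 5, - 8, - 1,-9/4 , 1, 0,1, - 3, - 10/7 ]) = [ - 10, - 9, - 8,  -  6, - 3, - 9/4, - 10/7, - 1, - 1, 0,0,  1/8, 6/11 , 1, 1, 5]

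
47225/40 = 9445/8  =  1180.62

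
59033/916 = 64 + 409/916= 64.45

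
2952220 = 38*77690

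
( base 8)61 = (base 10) 49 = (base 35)1e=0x31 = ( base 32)1h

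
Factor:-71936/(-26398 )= 35968/13199 = 2^7*67^(-1 ) *197^ ( -1)*281^1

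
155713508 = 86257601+69455907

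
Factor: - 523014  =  -2^1*3^1*61^1 * 1429^1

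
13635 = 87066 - 73431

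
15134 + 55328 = 70462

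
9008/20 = 2252/5 = 450.40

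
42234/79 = 42234/79 = 534.61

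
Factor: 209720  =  2^3*5^1*7^2*107^1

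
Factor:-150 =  - 2^1*3^1*5^2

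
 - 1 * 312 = -312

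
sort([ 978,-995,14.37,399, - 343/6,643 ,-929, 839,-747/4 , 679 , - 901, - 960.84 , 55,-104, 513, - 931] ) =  [ - 995,  -  960.84,  -  931, - 929, - 901, - 747/4, - 104, - 343/6,14.37,55, 399, 513,643,679, 839,978 ]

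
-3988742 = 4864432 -8853174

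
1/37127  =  1/37127=0.00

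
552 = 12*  46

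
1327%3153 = 1327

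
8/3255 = 8/3255= 0.00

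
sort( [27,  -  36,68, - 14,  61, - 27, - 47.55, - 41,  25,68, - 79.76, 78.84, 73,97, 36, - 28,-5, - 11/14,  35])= [ - 79.76, - 47.55, - 41,-36, - 28, - 27  , - 14, - 5 , -11/14,25,  27, 35,36 , 61, 68,68, 73,78.84 , 97] 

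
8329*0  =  0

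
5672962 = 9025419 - 3352457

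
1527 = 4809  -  3282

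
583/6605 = 583/6605 = 0.09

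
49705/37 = 49705/37 = 1343.38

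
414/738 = 23/41 = 0.56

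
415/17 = 415/17 = 24.41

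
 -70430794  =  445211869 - 515642663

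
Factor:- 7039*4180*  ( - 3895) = 2^2  *5^2*11^1*19^2*41^1*7039^1 = 114602662900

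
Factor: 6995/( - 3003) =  - 3^( - 1)*5^1*7^( - 1)*11^( - 1)*13^(  -  1)*1399^1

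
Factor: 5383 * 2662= 2^1 * 7^1*11^3*769^1  =  14329546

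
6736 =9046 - 2310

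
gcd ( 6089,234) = 1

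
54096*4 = 216384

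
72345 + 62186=134531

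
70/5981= 70/5981 = 0.01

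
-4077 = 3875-7952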